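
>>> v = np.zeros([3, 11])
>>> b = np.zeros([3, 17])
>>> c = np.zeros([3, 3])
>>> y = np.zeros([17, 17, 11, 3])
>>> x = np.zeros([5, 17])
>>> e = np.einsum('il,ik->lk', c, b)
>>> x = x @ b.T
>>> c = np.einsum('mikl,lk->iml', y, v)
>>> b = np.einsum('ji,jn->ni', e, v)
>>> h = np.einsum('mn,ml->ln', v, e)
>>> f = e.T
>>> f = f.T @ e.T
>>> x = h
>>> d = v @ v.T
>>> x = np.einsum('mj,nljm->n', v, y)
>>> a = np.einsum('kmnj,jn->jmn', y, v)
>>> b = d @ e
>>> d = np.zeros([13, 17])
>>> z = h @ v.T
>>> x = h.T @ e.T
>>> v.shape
(3, 11)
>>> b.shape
(3, 17)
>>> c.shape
(17, 17, 3)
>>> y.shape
(17, 17, 11, 3)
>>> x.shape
(11, 3)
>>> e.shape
(3, 17)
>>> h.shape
(17, 11)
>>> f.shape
(3, 3)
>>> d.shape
(13, 17)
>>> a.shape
(3, 17, 11)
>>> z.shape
(17, 3)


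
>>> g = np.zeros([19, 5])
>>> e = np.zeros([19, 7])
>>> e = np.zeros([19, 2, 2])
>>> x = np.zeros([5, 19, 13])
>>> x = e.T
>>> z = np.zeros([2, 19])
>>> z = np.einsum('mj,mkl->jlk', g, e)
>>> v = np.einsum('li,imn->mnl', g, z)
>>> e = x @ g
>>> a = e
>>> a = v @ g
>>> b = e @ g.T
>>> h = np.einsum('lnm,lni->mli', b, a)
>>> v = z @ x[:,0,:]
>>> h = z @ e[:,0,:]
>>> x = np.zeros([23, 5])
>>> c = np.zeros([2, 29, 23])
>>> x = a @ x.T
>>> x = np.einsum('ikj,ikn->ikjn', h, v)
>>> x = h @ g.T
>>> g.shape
(19, 5)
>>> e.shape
(2, 2, 5)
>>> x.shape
(5, 2, 19)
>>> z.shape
(5, 2, 2)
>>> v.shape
(5, 2, 19)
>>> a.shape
(2, 2, 5)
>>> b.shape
(2, 2, 19)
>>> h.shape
(5, 2, 5)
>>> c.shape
(2, 29, 23)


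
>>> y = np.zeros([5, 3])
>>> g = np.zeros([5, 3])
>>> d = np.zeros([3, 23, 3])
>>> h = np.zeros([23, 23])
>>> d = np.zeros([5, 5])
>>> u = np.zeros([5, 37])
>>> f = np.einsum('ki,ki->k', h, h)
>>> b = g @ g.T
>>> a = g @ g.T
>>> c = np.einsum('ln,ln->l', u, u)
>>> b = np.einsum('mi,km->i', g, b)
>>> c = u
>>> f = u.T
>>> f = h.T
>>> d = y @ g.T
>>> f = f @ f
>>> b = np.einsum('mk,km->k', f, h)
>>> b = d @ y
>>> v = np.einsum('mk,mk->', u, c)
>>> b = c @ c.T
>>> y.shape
(5, 3)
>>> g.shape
(5, 3)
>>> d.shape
(5, 5)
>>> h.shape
(23, 23)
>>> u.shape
(5, 37)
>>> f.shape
(23, 23)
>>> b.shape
(5, 5)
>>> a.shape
(5, 5)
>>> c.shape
(5, 37)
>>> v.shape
()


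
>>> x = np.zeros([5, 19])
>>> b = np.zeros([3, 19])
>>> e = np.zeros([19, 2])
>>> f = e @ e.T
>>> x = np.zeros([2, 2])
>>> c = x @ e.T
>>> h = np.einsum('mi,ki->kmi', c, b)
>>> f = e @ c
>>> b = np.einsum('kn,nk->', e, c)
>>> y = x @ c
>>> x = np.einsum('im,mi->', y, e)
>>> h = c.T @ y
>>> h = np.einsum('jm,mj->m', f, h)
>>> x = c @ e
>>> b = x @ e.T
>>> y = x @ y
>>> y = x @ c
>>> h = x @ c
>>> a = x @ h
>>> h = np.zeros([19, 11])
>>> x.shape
(2, 2)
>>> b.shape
(2, 19)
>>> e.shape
(19, 2)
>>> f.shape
(19, 19)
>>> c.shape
(2, 19)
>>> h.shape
(19, 11)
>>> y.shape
(2, 19)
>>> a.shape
(2, 19)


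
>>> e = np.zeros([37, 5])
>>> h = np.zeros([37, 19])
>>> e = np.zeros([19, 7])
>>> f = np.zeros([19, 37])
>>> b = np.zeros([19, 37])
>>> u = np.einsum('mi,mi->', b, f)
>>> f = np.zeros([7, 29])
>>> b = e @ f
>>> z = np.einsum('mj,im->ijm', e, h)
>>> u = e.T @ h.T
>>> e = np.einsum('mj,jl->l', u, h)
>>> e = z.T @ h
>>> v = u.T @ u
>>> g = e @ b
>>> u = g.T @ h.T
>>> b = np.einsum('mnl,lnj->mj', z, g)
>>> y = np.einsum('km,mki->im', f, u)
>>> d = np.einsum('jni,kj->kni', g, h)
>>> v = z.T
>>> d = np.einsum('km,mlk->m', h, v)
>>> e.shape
(19, 7, 19)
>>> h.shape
(37, 19)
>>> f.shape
(7, 29)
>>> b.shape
(37, 29)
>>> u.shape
(29, 7, 37)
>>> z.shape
(37, 7, 19)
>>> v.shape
(19, 7, 37)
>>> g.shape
(19, 7, 29)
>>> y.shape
(37, 29)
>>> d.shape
(19,)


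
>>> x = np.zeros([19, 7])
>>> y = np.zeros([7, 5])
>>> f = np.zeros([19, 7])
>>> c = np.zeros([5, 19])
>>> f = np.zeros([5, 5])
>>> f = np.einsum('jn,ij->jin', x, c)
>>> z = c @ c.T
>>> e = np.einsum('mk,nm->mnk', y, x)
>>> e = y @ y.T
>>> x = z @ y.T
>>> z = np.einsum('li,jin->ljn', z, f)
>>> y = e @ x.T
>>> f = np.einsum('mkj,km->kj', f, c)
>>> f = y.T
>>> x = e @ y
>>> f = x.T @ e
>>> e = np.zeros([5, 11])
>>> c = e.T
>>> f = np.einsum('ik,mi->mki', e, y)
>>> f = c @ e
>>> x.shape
(7, 5)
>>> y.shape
(7, 5)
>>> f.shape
(11, 11)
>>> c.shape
(11, 5)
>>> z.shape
(5, 19, 7)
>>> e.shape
(5, 11)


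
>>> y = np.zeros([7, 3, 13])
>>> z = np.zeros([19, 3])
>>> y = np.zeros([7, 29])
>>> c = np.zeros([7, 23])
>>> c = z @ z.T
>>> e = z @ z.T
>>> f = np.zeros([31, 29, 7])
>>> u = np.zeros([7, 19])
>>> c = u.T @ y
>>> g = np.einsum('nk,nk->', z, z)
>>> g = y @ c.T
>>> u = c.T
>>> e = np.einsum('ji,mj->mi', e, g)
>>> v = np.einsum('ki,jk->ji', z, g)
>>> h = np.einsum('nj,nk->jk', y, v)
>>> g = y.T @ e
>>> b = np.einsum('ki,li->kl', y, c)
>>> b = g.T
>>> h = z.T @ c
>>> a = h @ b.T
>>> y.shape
(7, 29)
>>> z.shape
(19, 3)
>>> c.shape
(19, 29)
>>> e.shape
(7, 19)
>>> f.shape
(31, 29, 7)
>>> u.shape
(29, 19)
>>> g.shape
(29, 19)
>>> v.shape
(7, 3)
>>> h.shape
(3, 29)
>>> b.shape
(19, 29)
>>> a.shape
(3, 19)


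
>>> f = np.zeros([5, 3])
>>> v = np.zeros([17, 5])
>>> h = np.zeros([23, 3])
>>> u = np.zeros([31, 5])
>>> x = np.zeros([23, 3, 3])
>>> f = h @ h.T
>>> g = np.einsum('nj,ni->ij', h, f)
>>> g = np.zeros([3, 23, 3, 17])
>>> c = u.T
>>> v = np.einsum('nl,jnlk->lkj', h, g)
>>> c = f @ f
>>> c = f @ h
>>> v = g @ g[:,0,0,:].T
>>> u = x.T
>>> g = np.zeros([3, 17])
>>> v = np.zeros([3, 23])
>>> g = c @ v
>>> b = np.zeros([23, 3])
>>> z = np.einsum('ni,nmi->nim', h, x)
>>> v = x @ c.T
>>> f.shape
(23, 23)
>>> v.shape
(23, 3, 23)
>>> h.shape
(23, 3)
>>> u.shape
(3, 3, 23)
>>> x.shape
(23, 3, 3)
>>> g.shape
(23, 23)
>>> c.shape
(23, 3)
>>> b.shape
(23, 3)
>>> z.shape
(23, 3, 3)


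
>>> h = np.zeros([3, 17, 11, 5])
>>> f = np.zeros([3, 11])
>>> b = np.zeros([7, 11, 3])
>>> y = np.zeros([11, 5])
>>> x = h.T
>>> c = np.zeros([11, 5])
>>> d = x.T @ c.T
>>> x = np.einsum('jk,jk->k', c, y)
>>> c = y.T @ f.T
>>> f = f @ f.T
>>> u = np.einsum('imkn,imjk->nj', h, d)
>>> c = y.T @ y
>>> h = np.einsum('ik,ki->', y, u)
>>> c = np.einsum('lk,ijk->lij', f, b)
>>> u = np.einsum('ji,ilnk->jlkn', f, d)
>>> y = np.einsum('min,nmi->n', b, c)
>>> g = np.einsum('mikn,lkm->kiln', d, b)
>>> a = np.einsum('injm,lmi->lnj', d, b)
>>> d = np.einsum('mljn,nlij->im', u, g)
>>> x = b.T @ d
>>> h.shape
()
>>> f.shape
(3, 3)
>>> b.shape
(7, 11, 3)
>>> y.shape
(3,)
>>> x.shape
(3, 11, 3)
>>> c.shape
(3, 7, 11)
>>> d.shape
(7, 3)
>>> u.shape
(3, 17, 11, 11)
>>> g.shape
(11, 17, 7, 11)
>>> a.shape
(7, 17, 11)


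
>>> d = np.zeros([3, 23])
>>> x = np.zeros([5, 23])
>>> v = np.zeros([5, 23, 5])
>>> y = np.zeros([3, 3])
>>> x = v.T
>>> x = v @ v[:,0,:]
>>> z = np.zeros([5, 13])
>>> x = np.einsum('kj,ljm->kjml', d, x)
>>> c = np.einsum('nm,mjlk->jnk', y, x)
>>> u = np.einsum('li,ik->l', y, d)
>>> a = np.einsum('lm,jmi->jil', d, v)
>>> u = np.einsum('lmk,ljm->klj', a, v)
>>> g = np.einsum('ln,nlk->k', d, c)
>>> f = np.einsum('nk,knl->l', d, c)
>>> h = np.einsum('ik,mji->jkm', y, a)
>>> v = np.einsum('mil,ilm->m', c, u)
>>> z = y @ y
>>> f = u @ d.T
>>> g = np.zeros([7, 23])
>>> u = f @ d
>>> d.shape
(3, 23)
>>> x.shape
(3, 23, 5, 5)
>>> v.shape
(23,)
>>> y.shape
(3, 3)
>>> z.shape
(3, 3)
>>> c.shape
(23, 3, 5)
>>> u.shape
(3, 5, 23)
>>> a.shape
(5, 5, 3)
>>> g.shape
(7, 23)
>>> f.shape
(3, 5, 3)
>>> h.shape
(5, 3, 5)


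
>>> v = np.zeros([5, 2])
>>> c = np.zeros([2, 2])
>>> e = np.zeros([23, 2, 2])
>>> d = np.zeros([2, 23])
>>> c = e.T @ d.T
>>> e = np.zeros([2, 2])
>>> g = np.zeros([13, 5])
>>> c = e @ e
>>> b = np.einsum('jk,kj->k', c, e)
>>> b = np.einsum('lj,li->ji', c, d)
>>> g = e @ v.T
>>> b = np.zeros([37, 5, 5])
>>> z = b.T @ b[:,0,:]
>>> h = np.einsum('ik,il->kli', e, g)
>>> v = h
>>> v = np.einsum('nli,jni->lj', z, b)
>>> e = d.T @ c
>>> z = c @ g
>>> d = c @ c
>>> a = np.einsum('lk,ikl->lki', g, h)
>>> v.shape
(5, 37)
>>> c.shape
(2, 2)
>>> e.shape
(23, 2)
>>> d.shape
(2, 2)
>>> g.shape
(2, 5)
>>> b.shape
(37, 5, 5)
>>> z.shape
(2, 5)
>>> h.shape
(2, 5, 2)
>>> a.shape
(2, 5, 2)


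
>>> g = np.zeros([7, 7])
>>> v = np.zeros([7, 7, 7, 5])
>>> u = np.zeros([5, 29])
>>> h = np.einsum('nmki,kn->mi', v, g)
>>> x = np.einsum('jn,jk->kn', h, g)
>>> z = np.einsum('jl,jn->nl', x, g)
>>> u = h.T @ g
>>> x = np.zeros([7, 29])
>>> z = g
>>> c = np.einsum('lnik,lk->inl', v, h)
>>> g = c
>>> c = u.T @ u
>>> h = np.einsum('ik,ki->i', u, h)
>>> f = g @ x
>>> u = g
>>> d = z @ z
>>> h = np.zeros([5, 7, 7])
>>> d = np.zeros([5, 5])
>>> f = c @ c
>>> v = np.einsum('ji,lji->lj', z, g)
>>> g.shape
(7, 7, 7)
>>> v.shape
(7, 7)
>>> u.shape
(7, 7, 7)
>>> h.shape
(5, 7, 7)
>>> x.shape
(7, 29)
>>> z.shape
(7, 7)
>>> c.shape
(7, 7)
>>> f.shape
(7, 7)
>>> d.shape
(5, 5)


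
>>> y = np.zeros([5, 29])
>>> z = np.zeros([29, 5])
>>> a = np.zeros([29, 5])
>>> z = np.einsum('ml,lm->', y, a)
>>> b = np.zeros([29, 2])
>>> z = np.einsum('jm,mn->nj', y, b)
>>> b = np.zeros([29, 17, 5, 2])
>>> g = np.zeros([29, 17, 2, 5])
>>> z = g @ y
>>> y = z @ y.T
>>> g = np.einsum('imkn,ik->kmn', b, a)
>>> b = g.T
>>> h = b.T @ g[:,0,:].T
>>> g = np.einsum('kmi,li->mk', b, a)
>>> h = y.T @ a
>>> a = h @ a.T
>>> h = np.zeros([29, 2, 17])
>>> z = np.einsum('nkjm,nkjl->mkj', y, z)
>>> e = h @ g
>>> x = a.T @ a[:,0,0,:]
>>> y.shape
(29, 17, 2, 5)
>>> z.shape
(5, 17, 2)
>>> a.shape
(5, 2, 17, 29)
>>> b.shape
(2, 17, 5)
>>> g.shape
(17, 2)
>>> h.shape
(29, 2, 17)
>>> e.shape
(29, 2, 2)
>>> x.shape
(29, 17, 2, 29)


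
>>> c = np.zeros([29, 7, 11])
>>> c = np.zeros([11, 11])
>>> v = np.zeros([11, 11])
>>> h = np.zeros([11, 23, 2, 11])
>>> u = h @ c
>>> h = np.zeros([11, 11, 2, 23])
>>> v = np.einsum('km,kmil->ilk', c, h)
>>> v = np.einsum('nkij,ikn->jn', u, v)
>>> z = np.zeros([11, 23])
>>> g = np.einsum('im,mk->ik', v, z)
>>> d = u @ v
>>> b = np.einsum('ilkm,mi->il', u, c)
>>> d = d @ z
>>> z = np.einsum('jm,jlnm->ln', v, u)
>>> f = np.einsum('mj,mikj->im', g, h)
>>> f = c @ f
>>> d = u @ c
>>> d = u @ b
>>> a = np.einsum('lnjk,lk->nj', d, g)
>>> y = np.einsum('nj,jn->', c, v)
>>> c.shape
(11, 11)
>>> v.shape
(11, 11)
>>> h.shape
(11, 11, 2, 23)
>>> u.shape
(11, 23, 2, 11)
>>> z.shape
(23, 2)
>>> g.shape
(11, 23)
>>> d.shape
(11, 23, 2, 23)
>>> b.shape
(11, 23)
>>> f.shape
(11, 11)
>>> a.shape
(23, 2)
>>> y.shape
()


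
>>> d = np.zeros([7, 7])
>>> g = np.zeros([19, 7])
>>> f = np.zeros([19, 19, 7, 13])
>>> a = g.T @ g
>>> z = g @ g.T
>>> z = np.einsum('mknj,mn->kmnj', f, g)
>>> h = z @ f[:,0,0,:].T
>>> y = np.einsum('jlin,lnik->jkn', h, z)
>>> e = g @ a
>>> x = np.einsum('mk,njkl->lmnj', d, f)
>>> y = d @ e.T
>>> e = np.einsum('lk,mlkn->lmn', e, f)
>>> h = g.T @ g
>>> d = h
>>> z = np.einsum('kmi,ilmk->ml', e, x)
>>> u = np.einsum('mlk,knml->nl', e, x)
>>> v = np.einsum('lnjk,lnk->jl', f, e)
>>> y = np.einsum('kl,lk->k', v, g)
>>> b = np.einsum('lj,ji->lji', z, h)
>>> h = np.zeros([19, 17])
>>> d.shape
(7, 7)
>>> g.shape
(19, 7)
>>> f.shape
(19, 19, 7, 13)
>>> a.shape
(7, 7)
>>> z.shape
(19, 7)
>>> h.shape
(19, 17)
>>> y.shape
(7,)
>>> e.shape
(19, 19, 13)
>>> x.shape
(13, 7, 19, 19)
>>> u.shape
(7, 19)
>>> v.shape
(7, 19)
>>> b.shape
(19, 7, 7)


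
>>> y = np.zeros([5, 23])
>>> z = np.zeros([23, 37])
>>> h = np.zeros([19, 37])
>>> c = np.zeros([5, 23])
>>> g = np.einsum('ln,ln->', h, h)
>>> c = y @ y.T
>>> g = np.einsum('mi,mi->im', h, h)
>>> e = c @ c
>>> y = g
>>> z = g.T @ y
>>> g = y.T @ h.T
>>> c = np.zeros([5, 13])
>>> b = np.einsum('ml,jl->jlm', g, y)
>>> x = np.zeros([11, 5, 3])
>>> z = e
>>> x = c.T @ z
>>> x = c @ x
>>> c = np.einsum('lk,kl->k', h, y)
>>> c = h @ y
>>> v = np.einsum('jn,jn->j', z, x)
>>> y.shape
(37, 19)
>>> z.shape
(5, 5)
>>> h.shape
(19, 37)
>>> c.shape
(19, 19)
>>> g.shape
(19, 19)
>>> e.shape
(5, 5)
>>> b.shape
(37, 19, 19)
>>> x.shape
(5, 5)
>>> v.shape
(5,)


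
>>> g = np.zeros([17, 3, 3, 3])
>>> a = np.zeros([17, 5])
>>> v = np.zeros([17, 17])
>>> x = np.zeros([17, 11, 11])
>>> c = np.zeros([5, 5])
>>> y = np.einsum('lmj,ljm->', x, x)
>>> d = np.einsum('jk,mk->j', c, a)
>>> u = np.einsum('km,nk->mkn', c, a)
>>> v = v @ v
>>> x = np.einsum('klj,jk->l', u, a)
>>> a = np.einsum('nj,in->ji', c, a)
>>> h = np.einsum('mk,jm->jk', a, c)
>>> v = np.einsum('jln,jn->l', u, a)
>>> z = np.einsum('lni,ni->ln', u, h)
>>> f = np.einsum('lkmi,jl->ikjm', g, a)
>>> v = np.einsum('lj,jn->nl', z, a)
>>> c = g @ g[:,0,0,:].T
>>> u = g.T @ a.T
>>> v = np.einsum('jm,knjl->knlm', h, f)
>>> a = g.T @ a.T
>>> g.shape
(17, 3, 3, 3)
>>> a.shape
(3, 3, 3, 5)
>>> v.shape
(3, 3, 3, 17)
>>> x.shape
(5,)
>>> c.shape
(17, 3, 3, 17)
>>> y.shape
()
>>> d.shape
(5,)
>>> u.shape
(3, 3, 3, 5)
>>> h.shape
(5, 17)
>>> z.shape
(5, 5)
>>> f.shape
(3, 3, 5, 3)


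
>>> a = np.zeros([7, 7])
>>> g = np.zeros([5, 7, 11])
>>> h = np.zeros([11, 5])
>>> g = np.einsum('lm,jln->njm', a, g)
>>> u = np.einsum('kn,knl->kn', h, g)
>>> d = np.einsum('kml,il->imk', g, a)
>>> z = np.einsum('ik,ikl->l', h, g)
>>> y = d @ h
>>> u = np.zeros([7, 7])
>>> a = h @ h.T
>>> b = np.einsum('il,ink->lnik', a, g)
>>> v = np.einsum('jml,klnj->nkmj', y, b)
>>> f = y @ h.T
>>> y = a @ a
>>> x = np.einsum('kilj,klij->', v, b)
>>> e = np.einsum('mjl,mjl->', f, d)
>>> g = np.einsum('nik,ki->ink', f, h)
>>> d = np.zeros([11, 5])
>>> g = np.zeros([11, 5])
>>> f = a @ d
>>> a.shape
(11, 11)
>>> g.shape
(11, 5)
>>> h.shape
(11, 5)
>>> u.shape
(7, 7)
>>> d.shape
(11, 5)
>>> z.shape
(7,)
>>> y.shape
(11, 11)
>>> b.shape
(11, 5, 11, 7)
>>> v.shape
(11, 11, 5, 7)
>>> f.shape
(11, 5)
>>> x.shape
()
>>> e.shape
()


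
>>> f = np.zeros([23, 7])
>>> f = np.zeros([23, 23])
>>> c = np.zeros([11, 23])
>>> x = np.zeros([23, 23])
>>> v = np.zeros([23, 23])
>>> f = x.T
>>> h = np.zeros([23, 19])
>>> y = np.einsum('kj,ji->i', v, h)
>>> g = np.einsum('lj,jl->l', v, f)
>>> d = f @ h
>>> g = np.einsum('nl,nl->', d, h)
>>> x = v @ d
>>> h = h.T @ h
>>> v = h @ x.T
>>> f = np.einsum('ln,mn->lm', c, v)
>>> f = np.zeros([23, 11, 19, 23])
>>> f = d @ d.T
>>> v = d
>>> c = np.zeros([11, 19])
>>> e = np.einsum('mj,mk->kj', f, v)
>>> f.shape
(23, 23)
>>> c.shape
(11, 19)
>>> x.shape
(23, 19)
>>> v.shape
(23, 19)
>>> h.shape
(19, 19)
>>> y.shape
(19,)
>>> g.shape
()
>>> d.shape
(23, 19)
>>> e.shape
(19, 23)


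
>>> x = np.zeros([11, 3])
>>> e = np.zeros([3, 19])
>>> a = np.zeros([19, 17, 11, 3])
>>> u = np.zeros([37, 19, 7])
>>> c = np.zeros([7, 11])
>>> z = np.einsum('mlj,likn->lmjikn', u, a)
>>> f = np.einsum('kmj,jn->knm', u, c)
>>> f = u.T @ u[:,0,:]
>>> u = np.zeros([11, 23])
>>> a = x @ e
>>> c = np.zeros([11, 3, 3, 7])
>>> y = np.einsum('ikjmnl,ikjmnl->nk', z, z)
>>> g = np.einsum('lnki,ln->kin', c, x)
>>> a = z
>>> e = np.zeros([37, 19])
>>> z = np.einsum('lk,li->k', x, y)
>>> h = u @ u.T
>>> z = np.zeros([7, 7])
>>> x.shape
(11, 3)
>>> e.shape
(37, 19)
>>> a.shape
(19, 37, 7, 17, 11, 3)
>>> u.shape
(11, 23)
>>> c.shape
(11, 3, 3, 7)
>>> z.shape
(7, 7)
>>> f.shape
(7, 19, 7)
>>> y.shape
(11, 37)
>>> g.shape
(3, 7, 3)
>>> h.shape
(11, 11)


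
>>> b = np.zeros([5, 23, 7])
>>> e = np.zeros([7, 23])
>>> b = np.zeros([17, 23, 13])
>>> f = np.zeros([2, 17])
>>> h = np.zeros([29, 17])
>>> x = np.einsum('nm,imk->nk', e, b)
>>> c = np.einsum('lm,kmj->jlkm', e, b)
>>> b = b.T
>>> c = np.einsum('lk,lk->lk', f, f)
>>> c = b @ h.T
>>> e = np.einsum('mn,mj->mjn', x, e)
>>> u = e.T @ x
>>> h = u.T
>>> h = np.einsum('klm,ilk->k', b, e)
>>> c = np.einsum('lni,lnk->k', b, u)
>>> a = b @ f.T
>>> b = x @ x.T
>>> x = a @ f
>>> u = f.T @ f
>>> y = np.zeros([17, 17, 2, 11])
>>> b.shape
(7, 7)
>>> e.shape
(7, 23, 13)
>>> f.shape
(2, 17)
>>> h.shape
(13,)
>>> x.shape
(13, 23, 17)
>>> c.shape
(13,)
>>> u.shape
(17, 17)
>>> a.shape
(13, 23, 2)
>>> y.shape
(17, 17, 2, 11)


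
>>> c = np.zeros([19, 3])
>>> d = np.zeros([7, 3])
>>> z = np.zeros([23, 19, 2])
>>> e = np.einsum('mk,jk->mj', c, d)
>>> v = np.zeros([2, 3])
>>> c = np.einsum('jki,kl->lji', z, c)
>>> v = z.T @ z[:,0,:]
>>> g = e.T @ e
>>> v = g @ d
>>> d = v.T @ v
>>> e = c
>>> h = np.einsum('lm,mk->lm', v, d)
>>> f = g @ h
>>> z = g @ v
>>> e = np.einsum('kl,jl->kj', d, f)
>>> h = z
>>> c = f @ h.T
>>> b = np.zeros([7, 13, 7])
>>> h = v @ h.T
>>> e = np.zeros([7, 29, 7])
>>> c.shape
(7, 7)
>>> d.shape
(3, 3)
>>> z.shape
(7, 3)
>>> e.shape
(7, 29, 7)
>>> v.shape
(7, 3)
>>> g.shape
(7, 7)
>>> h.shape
(7, 7)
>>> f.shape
(7, 3)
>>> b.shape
(7, 13, 7)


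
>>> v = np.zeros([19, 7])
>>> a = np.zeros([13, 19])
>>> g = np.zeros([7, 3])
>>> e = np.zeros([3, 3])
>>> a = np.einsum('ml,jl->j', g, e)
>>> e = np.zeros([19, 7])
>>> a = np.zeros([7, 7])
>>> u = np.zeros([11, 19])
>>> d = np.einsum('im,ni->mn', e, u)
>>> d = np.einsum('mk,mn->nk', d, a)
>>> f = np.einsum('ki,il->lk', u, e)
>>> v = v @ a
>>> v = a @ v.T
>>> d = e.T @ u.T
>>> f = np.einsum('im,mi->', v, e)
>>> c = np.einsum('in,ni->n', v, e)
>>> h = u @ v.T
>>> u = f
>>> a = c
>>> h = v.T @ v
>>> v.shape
(7, 19)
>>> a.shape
(19,)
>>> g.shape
(7, 3)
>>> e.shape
(19, 7)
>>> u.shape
()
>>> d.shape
(7, 11)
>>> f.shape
()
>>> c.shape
(19,)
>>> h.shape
(19, 19)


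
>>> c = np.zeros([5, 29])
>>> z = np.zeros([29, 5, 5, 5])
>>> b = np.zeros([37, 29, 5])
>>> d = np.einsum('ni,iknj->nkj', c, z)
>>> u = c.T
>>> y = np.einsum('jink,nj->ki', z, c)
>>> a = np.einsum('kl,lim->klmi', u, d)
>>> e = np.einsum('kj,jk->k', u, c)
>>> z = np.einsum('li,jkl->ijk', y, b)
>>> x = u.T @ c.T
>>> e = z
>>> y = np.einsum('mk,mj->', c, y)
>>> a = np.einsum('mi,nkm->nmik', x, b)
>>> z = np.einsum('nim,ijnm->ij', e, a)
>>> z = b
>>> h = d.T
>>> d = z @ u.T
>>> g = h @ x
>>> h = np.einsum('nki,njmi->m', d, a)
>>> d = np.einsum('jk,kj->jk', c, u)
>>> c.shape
(5, 29)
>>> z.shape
(37, 29, 5)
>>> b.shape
(37, 29, 5)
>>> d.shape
(5, 29)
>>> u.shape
(29, 5)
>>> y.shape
()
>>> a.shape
(37, 5, 5, 29)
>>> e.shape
(5, 37, 29)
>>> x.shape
(5, 5)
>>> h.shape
(5,)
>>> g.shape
(5, 5, 5)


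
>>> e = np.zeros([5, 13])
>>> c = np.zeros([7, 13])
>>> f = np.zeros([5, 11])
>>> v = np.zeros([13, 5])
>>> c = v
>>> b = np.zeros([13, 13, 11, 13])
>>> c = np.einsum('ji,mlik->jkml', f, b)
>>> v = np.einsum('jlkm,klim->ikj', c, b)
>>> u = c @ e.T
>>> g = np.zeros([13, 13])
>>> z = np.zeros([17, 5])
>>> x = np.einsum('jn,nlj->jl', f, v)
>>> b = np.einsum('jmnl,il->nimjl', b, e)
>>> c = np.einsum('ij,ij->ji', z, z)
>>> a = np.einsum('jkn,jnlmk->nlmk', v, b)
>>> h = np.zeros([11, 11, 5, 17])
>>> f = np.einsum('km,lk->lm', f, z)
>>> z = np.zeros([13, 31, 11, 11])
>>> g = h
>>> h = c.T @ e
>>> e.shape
(5, 13)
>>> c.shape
(5, 17)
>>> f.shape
(17, 11)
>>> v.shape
(11, 13, 5)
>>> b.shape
(11, 5, 13, 13, 13)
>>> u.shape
(5, 13, 13, 5)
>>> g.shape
(11, 11, 5, 17)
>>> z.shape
(13, 31, 11, 11)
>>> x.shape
(5, 13)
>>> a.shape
(5, 13, 13, 13)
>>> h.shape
(17, 13)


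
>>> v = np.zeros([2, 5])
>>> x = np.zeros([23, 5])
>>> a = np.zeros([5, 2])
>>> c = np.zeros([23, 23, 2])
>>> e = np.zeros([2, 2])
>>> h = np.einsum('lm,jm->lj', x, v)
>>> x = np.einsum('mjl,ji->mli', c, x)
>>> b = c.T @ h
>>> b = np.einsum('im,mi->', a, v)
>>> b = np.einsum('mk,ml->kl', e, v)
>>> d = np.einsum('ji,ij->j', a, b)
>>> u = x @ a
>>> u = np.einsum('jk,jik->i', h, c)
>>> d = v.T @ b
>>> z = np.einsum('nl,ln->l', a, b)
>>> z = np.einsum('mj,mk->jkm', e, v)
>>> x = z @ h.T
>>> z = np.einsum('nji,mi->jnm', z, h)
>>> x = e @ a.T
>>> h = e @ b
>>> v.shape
(2, 5)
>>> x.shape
(2, 5)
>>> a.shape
(5, 2)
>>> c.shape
(23, 23, 2)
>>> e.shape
(2, 2)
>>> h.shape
(2, 5)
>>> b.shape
(2, 5)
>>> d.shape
(5, 5)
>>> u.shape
(23,)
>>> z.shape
(5, 2, 23)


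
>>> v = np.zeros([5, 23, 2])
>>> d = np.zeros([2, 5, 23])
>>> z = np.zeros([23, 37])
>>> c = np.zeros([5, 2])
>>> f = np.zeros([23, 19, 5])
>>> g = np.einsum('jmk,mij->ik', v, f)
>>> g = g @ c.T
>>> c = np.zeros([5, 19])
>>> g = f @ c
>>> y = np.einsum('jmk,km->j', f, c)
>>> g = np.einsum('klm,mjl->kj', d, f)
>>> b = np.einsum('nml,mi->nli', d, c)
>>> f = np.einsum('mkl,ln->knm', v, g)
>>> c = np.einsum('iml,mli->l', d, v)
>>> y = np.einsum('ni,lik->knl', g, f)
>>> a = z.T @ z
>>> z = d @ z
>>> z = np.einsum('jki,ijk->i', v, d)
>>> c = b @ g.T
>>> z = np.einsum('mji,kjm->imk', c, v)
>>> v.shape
(5, 23, 2)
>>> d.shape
(2, 5, 23)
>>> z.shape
(2, 2, 5)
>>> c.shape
(2, 23, 2)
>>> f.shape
(23, 19, 5)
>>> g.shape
(2, 19)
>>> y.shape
(5, 2, 23)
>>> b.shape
(2, 23, 19)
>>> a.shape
(37, 37)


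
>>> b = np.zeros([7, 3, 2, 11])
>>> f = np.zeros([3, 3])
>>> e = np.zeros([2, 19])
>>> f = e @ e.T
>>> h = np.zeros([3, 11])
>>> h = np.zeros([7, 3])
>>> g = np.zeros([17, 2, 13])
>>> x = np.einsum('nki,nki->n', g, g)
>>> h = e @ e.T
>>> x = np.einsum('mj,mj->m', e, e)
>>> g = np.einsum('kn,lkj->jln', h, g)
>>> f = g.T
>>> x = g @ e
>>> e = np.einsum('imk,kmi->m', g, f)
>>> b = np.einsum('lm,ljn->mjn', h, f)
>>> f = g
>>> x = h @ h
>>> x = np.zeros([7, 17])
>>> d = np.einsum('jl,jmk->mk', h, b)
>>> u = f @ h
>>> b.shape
(2, 17, 13)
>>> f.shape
(13, 17, 2)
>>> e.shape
(17,)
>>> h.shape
(2, 2)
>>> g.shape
(13, 17, 2)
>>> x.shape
(7, 17)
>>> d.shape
(17, 13)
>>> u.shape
(13, 17, 2)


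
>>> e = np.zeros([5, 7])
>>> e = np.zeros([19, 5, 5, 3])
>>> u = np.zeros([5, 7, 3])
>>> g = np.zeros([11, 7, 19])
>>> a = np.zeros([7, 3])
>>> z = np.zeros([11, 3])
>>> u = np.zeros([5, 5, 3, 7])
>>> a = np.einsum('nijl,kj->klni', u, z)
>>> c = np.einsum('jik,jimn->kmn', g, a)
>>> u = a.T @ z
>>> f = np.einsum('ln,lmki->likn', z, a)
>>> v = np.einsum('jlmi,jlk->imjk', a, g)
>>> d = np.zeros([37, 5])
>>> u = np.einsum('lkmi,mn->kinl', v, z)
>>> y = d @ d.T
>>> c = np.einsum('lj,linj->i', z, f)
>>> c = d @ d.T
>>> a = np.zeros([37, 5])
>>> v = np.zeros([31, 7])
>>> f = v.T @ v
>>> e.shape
(19, 5, 5, 3)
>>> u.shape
(5, 19, 3, 5)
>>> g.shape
(11, 7, 19)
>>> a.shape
(37, 5)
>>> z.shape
(11, 3)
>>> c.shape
(37, 37)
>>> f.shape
(7, 7)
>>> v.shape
(31, 7)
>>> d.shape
(37, 5)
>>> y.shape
(37, 37)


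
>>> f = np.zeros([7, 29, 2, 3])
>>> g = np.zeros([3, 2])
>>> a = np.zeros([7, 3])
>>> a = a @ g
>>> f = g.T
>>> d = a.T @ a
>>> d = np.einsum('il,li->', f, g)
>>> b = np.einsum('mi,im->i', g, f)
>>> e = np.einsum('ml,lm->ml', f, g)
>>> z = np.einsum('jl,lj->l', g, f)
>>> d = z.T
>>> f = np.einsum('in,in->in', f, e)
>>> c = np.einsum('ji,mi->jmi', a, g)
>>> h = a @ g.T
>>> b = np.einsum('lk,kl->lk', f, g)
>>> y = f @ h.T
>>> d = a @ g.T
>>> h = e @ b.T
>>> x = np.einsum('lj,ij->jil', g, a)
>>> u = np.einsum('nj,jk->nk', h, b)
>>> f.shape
(2, 3)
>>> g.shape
(3, 2)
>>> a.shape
(7, 2)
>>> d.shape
(7, 3)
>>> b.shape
(2, 3)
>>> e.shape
(2, 3)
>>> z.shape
(2,)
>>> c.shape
(7, 3, 2)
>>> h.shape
(2, 2)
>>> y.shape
(2, 7)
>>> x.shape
(2, 7, 3)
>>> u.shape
(2, 3)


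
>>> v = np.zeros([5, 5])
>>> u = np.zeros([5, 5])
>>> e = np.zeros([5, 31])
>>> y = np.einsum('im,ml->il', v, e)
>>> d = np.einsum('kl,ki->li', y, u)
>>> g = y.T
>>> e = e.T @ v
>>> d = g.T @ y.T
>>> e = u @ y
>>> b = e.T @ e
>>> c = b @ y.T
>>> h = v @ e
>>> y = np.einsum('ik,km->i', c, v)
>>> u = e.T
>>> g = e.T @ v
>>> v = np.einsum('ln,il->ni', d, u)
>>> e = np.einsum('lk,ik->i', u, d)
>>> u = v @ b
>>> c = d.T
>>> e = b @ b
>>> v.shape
(5, 31)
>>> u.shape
(5, 31)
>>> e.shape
(31, 31)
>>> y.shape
(31,)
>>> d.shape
(5, 5)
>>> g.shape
(31, 5)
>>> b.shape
(31, 31)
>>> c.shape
(5, 5)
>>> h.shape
(5, 31)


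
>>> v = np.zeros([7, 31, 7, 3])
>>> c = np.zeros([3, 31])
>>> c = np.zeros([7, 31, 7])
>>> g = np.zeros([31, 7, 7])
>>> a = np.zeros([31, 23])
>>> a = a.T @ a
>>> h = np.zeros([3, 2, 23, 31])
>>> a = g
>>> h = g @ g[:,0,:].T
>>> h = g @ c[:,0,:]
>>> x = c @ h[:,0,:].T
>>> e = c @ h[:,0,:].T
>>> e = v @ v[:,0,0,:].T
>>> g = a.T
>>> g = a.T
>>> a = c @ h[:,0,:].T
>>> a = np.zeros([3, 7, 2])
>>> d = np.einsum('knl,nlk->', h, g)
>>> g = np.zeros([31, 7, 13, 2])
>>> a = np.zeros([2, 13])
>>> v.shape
(7, 31, 7, 3)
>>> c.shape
(7, 31, 7)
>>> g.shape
(31, 7, 13, 2)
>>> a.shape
(2, 13)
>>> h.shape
(31, 7, 7)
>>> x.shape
(7, 31, 31)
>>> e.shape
(7, 31, 7, 7)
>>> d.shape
()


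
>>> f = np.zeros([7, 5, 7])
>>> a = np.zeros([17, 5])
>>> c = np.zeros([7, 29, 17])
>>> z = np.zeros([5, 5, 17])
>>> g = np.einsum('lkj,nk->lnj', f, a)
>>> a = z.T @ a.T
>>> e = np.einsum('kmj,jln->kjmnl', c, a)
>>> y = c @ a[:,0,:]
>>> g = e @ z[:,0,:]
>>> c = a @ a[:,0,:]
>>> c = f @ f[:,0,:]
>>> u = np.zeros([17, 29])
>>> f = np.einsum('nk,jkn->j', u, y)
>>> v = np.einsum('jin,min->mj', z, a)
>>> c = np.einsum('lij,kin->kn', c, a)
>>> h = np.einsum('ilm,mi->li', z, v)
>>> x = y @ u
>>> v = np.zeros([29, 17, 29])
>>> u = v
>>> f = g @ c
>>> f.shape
(7, 17, 29, 17, 17)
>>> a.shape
(17, 5, 17)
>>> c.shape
(17, 17)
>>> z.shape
(5, 5, 17)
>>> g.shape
(7, 17, 29, 17, 17)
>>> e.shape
(7, 17, 29, 17, 5)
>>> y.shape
(7, 29, 17)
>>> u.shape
(29, 17, 29)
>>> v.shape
(29, 17, 29)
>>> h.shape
(5, 5)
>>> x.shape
(7, 29, 29)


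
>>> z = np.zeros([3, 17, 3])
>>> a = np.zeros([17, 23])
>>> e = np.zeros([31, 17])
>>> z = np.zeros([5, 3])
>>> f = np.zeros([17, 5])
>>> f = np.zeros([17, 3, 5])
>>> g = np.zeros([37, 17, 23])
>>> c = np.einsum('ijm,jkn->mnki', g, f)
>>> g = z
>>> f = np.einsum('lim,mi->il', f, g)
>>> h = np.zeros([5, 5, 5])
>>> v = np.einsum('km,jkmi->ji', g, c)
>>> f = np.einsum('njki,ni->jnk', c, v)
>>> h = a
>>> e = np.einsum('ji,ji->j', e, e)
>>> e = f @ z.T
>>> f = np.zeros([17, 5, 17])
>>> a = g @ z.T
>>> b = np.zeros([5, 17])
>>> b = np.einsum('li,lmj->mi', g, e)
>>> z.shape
(5, 3)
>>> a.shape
(5, 5)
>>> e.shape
(5, 23, 5)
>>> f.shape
(17, 5, 17)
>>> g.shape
(5, 3)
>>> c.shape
(23, 5, 3, 37)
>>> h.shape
(17, 23)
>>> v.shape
(23, 37)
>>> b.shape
(23, 3)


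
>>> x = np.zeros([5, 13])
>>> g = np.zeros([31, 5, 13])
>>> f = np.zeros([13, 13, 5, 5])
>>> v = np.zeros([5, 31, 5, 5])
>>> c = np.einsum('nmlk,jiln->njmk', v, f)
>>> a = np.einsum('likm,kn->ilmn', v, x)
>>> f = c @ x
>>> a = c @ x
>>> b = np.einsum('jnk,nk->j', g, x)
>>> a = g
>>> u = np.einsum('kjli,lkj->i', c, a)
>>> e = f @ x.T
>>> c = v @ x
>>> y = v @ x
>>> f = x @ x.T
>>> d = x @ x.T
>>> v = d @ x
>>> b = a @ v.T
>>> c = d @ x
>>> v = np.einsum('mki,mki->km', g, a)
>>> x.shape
(5, 13)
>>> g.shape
(31, 5, 13)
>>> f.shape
(5, 5)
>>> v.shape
(5, 31)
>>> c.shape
(5, 13)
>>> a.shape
(31, 5, 13)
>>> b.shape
(31, 5, 5)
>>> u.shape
(5,)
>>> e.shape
(5, 13, 31, 5)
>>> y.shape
(5, 31, 5, 13)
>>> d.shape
(5, 5)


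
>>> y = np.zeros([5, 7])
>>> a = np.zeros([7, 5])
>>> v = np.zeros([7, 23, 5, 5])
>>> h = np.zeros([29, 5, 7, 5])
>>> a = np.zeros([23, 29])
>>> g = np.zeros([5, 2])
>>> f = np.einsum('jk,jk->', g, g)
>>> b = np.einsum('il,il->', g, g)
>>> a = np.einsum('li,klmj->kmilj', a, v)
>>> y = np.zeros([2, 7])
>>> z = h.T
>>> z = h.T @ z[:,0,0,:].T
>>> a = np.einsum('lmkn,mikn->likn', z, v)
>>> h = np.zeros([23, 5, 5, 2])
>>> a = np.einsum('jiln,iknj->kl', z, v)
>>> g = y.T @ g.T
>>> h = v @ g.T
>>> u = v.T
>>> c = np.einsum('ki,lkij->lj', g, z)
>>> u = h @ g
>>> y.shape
(2, 7)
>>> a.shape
(23, 5)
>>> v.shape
(7, 23, 5, 5)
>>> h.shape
(7, 23, 5, 7)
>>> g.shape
(7, 5)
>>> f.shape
()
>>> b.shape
()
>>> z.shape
(5, 7, 5, 5)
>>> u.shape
(7, 23, 5, 5)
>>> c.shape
(5, 5)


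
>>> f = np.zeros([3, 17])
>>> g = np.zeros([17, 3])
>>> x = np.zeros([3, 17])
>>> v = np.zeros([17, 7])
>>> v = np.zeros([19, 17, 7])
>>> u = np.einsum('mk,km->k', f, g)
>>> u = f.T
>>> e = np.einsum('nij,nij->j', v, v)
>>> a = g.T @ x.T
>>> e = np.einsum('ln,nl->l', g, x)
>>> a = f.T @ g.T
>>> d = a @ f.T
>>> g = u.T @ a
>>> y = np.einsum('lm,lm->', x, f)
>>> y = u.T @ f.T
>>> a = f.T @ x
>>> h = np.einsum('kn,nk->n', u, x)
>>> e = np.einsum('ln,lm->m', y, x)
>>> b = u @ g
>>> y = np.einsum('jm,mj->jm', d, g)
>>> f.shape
(3, 17)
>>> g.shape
(3, 17)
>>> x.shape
(3, 17)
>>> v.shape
(19, 17, 7)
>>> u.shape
(17, 3)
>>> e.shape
(17,)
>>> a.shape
(17, 17)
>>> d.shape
(17, 3)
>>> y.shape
(17, 3)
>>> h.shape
(3,)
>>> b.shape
(17, 17)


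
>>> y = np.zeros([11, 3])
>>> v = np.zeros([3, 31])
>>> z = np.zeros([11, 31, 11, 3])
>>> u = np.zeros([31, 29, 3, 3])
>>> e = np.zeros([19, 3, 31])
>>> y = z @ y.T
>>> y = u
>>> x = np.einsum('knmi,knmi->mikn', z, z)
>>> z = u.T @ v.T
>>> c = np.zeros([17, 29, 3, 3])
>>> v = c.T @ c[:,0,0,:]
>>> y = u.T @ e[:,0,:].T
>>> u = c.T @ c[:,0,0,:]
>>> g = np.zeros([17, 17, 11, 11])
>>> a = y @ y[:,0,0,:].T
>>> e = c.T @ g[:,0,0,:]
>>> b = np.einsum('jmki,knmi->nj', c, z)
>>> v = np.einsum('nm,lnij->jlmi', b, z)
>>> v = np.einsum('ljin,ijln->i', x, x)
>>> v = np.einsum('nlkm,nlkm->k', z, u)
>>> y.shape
(3, 3, 29, 19)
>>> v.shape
(29,)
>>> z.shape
(3, 3, 29, 3)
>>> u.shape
(3, 3, 29, 3)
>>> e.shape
(3, 3, 29, 11)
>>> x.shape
(11, 3, 11, 31)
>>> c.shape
(17, 29, 3, 3)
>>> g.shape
(17, 17, 11, 11)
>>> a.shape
(3, 3, 29, 3)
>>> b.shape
(3, 17)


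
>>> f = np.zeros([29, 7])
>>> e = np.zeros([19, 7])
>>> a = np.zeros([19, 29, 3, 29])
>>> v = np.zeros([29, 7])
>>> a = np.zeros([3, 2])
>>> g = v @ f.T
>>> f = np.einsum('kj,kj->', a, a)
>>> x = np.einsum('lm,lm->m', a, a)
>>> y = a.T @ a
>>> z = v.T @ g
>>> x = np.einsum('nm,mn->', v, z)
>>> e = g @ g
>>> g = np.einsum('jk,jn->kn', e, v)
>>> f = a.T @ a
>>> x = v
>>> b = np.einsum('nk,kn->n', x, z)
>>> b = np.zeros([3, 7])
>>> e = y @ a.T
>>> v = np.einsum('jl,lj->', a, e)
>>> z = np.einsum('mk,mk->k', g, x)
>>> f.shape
(2, 2)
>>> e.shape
(2, 3)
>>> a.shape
(3, 2)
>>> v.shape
()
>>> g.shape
(29, 7)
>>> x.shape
(29, 7)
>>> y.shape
(2, 2)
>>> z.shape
(7,)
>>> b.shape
(3, 7)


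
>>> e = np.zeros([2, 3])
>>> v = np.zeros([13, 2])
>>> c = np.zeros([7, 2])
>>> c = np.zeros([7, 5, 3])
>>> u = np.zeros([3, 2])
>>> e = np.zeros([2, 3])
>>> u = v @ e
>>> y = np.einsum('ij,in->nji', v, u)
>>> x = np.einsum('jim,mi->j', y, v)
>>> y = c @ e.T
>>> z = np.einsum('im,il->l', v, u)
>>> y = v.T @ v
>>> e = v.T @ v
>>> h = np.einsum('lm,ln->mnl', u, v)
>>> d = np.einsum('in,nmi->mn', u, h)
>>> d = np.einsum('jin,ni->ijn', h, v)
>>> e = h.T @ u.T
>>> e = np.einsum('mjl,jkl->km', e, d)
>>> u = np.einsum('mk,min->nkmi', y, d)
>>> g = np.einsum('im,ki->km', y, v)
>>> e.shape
(3, 13)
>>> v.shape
(13, 2)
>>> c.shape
(7, 5, 3)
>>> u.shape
(13, 2, 2, 3)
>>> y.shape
(2, 2)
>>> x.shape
(3,)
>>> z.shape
(3,)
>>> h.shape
(3, 2, 13)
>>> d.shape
(2, 3, 13)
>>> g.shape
(13, 2)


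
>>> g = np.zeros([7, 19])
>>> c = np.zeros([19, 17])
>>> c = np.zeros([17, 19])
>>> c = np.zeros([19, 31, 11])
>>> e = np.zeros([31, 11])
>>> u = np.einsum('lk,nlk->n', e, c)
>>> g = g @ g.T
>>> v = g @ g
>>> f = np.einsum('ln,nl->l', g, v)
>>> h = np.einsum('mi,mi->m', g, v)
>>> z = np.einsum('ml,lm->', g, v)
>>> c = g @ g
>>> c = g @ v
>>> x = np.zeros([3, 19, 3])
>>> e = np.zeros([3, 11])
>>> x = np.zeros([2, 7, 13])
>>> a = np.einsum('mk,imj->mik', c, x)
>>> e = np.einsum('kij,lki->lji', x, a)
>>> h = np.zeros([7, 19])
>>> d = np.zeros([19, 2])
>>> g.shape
(7, 7)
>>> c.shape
(7, 7)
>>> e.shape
(7, 13, 7)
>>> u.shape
(19,)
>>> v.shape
(7, 7)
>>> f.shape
(7,)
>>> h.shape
(7, 19)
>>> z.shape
()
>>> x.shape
(2, 7, 13)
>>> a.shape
(7, 2, 7)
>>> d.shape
(19, 2)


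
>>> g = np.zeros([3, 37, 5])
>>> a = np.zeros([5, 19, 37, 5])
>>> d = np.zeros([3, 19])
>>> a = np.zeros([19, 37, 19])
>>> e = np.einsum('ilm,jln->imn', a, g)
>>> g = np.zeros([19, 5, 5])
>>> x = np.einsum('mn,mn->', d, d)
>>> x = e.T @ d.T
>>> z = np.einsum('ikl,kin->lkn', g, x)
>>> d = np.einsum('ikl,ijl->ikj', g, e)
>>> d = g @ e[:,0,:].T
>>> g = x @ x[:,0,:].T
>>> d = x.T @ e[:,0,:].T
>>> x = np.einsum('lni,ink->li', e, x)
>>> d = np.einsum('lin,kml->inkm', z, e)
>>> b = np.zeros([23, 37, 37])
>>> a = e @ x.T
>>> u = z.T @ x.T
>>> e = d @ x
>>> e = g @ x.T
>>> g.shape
(5, 19, 5)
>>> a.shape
(19, 19, 19)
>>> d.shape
(5, 3, 19, 19)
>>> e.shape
(5, 19, 19)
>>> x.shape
(19, 5)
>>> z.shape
(5, 5, 3)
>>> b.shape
(23, 37, 37)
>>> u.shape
(3, 5, 19)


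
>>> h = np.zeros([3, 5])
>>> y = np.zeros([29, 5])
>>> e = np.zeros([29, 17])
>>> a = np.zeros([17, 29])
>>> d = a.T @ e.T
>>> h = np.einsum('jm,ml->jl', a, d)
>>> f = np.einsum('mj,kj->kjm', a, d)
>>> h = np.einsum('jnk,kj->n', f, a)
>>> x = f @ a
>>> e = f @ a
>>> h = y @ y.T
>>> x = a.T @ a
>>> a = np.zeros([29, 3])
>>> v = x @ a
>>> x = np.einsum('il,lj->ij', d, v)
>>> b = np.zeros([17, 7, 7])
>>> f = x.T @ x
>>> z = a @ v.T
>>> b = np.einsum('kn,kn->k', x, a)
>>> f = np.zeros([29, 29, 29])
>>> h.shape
(29, 29)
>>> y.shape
(29, 5)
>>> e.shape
(29, 29, 29)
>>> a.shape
(29, 3)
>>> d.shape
(29, 29)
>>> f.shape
(29, 29, 29)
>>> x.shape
(29, 3)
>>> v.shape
(29, 3)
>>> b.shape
(29,)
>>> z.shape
(29, 29)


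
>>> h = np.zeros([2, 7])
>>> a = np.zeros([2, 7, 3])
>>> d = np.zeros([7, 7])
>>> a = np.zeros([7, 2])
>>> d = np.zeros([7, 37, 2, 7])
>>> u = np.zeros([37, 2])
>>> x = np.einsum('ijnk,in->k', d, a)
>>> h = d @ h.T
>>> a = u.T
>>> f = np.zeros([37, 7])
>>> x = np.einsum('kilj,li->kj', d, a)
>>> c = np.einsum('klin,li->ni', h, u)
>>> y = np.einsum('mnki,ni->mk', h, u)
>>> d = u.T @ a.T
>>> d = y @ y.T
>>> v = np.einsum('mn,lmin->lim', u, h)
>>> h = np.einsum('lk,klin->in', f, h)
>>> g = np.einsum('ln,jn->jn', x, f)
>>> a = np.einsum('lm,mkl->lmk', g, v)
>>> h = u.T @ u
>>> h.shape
(2, 2)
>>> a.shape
(37, 7, 2)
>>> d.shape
(7, 7)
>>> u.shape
(37, 2)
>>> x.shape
(7, 7)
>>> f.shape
(37, 7)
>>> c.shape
(2, 2)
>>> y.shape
(7, 2)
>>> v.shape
(7, 2, 37)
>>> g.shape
(37, 7)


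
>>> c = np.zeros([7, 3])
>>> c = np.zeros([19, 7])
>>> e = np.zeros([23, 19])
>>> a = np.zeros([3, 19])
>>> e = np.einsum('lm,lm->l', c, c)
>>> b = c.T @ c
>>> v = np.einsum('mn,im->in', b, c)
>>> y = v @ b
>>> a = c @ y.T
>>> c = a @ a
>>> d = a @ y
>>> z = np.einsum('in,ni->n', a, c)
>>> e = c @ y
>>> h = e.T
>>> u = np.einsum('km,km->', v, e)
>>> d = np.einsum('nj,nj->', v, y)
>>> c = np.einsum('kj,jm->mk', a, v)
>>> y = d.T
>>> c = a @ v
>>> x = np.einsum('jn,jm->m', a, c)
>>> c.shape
(19, 7)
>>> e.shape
(19, 7)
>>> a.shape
(19, 19)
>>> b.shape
(7, 7)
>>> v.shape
(19, 7)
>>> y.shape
()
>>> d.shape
()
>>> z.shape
(19,)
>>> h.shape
(7, 19)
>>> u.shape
()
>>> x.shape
(7,)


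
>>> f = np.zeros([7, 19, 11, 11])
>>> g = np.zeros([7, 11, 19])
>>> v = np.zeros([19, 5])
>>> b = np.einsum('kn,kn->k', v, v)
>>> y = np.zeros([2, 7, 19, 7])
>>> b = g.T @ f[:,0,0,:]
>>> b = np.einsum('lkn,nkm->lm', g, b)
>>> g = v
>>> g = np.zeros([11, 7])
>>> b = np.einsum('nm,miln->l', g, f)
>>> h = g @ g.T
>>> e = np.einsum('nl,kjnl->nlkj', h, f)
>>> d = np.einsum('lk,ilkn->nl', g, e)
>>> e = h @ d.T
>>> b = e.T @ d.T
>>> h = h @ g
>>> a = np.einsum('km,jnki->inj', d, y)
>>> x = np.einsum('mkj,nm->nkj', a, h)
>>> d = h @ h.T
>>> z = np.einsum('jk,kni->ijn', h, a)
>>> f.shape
(7, 19, 11, 11)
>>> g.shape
(11, 7)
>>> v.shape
(19, 5)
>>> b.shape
(19, 19)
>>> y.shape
(2, 7, 19, 7)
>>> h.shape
(11, 7)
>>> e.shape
(11, 19)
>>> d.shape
(11, 11)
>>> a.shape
(7, 7, 2)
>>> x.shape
(11, 7, 2)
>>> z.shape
(2, 11, 7)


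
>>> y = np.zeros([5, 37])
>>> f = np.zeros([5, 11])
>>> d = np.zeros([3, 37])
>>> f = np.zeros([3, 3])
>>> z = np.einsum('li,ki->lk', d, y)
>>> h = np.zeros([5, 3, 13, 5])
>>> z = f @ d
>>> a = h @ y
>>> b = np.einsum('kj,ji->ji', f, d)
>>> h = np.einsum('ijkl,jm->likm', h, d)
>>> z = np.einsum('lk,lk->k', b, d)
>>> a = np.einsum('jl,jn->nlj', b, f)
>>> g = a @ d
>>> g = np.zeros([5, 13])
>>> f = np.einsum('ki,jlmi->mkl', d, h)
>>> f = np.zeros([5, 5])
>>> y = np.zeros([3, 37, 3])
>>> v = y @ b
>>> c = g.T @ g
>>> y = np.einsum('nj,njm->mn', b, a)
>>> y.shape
(3, 3)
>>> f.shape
(5, 5)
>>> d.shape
(3, 37)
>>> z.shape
(37,)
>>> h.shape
(5, 5, 13, 37)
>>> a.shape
(3, 37, 3)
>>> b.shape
(3, 37)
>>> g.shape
(5, 13)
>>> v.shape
(3, 37, 37)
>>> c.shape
(13, 13)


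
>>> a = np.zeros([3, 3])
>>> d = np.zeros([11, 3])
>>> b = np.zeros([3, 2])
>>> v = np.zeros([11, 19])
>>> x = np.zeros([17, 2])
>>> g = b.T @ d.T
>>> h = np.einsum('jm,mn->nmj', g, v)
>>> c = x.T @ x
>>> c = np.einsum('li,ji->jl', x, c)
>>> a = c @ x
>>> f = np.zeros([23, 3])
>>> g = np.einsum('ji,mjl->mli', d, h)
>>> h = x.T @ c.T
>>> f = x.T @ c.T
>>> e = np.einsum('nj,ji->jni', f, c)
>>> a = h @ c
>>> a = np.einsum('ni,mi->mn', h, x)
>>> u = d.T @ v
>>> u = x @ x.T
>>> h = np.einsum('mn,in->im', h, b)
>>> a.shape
(17, 2)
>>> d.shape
(11, 3)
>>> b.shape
(3, 2)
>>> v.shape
(11, 19)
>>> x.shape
(17, 2)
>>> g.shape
(19, 2, 3)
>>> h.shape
(3, 2)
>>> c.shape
(2, 17)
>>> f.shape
(2, 2)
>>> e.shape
(2, 2, 17)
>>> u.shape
(17, 17)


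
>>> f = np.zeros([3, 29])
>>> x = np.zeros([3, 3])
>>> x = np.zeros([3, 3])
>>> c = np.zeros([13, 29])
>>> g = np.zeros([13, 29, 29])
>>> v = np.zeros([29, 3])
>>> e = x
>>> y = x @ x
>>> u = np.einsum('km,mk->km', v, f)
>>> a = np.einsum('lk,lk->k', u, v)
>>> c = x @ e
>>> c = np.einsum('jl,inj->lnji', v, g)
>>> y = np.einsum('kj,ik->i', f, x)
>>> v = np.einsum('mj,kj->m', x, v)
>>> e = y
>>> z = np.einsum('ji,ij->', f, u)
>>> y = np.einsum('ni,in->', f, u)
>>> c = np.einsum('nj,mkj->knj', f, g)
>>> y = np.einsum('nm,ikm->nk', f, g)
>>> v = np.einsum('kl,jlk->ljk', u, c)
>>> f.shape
(3, 29)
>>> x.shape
(3, 3)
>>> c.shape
(29, 3, 29)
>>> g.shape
(13, 29, 29)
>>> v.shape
(3, 29, 29)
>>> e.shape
(3,)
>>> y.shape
(3, 29)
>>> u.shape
(29, 3)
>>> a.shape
(3,)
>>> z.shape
()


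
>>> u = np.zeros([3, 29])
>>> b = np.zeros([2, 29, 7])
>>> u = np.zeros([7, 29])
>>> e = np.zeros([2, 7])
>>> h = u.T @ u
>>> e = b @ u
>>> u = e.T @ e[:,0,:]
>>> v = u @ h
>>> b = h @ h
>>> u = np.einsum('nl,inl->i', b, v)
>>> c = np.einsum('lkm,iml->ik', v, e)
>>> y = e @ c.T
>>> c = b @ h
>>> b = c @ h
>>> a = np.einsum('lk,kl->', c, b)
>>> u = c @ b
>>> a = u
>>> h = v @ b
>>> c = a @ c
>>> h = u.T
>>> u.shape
(29, 29)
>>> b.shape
(29, 29)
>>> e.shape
(2, 29, 29)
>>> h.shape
(29, 29)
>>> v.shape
(29, 29, 29)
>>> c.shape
(29, 29)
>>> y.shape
(2, 29, 2)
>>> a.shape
(29, 29)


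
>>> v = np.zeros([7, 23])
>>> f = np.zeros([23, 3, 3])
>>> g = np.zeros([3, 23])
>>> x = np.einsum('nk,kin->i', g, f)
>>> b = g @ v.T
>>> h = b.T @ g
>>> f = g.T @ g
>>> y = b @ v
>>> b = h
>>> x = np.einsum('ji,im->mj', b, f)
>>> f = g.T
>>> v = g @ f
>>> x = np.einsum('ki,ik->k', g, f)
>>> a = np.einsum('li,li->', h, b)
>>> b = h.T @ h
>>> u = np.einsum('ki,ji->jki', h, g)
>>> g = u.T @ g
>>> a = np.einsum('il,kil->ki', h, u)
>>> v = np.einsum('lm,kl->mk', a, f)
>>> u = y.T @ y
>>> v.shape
(7, 23)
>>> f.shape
(23, 3)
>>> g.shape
(23, 7, 23)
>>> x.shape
(3,)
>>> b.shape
(23, 23)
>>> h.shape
(7, 23)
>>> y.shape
(3, 23)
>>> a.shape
(3, 7)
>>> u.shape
(23, 23)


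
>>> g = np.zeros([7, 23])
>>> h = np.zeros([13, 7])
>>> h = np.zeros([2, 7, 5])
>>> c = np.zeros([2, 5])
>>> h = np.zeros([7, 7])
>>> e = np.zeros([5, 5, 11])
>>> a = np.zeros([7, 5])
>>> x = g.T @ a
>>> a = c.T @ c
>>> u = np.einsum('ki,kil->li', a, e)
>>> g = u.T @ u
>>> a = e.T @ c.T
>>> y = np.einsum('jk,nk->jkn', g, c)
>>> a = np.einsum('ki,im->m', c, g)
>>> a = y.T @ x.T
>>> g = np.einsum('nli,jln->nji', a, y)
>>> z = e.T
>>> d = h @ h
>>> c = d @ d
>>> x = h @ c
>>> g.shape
(2, 5, 23)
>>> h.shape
(7, 7)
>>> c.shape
(7, 7)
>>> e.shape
(5, 5, 11)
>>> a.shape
(2, 5, 23)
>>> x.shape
(7, 7)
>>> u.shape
(11, 5)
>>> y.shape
(5, 5, 2)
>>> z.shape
(11, 5, 5)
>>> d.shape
(7, 7)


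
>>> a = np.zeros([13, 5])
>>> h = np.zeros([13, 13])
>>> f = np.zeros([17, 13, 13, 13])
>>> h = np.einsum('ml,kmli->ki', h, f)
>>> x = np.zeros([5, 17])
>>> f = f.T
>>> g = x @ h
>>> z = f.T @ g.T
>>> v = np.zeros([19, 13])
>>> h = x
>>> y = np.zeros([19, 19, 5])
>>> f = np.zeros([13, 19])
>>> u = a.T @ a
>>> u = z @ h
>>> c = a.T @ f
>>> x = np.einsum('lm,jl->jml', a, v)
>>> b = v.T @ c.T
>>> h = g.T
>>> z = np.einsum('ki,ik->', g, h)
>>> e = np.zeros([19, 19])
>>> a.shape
(13, 5)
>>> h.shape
(13, 5)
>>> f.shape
(13, 19)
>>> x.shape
(19, 5, 13)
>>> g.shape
(5, 13)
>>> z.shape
()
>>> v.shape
(19, 13)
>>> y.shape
(19, 19, 5)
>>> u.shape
(17, 13, 13, 17)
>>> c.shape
(5, 19)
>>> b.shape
(13, 5)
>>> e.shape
(19, 19)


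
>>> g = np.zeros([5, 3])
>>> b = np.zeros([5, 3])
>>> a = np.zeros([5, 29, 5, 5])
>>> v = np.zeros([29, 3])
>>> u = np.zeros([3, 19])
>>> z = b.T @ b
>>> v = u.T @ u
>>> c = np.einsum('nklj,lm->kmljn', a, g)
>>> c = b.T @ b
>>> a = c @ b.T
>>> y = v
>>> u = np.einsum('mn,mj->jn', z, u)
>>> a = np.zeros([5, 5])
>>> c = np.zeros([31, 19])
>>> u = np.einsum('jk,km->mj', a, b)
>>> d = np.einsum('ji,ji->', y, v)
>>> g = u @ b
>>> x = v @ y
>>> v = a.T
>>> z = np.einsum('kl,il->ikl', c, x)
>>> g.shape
(3, 3)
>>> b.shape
(5, 3)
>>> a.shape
(5, 5)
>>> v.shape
(5, 5)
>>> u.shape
(3, 5)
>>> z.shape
(19, 31, 19)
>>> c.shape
(31, 19)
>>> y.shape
(19, 19)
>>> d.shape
()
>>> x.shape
(19, 19)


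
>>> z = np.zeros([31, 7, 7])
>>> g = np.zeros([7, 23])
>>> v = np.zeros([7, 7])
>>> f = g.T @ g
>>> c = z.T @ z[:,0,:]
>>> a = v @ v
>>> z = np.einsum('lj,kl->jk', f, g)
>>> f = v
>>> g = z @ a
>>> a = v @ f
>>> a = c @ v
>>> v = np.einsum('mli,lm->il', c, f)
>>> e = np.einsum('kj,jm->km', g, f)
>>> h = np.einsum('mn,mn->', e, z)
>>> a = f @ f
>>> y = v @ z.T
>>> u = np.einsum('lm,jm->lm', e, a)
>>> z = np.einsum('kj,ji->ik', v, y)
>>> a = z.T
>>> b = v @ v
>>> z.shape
(23, 7)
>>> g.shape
(23, 7)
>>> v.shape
(7, 7)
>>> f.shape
(7, 7)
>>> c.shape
(7, 7, 7)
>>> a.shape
(7, 23)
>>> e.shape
(23, 7)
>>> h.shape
()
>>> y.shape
(7, 23)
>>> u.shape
(23, 7)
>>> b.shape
(7, 7)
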